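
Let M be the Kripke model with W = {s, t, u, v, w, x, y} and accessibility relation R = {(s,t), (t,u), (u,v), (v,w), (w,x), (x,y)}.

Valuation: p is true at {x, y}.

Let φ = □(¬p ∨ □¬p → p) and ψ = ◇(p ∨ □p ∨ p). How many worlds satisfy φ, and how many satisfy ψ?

For □(¬p ∨ □¬p → p):
s: successors {t}; ¬p ∨ □¬p → p there: t:F. ✗
t: successors {u}; ¬p ∨ □¬p → p there: u:F. ✗
u: successors {v}; ¬p ∨ □¬p → p there: v:F. ✗
v: successors {w}; ¬p ∨ □¬p → p there: w:F. ✗
w: successors {x}; ¬p ∨ □¬p → p there: x:T. ✓
x: successors {y}; ¬p ∨ □¬p → p there: y:T. ✓
y: no successors, so □(¬p ∨ □¬p → p) holds vacuously. ✓
— 3 worlds.
For ◇(p ∨ □p ∨ p):
s: successors {t}; p ∨ □p ∨ p there: t:F. ✗
t: successors {u}; p ∨ □p ∨ p there: u:F. ✗
u: successors {v}; p ∨ □p ∨ p there: v:F. ✗
v: successors {w}; p ∨ □p ∨ p there: w:T. ✓
w: successors {x}; p ∨ □p ∨ p there: x:T. ✓
x: successors {y}; p ∨ □p ∨ p there: y:T. ✓
y: no successors, so ◇(p ∨ □p ∨ p) fails. ✗
— 3 worlds.

3 and 3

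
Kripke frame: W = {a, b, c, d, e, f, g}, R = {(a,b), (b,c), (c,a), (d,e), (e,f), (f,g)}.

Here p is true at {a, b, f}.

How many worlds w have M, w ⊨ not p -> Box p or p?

a: not p is F, Box p or p is T. ✓
b: not p is F, Box p or p is T. ✓
c: not p is T, Box p or p is T. ✓
d: not p is T, Box p or p is F. ✗
e: not p is T, Box p or p is T. ✓
f: not p is F, Box p or p is T. ✓
g: not p is T, Box p or p is T. ✓
Satisfying worlds: {a, b, c, e, f, g}.

6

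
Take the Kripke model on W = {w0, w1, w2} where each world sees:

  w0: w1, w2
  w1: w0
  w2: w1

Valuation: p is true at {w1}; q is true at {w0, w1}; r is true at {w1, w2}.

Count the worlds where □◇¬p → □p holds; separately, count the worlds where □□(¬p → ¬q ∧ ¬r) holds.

2 and 0

For □◇¬p → □p:
w0: □◇¬p is F, □p is F. ✓
w1: □◇¬p is T, □p is F. ✗
w2: □◇¬p is T, □p is T. ✓
— 2 worlds.
For □□(¬p → ¬q ∧ ¬r):
w0: successors {w1, w2}; □(¬p → ¬q ∧ ¬r) there: w1:F, w2:T. ✗
w1: successors {w0}; □(¬p → ¬q ∧ ¬r) there: w0:F. ✗
w2: successors {w1}; □(¬p → ¬q ∧ ¬r) there: w1:F. ✗
— 0 worlds.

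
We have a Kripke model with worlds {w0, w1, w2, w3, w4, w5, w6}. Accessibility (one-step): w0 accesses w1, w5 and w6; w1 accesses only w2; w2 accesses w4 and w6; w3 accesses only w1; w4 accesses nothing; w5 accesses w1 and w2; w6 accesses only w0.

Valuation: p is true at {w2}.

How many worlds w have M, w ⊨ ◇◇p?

3

w0: successors {w1, w5, w6}; ◇p there: w1:T, w5:T, w6:F. ✓
w1: successors {w2}; ◇p there: w2:F. ✗
w2: successors {w4, w6}; ◇p there: w4:F, w6:F. ✗
w3: successors {w1}; ◇p there: w1:T. ✓
w4: no successors, so ◇◇p fails. ✗
w5: successors {w1, w2}; ◇p there: w1:T, w2:F. ✓
w6: successors {w0}; ◇p there: w0:F. ✗
Satisfying worlds: {w0, w3, w5}.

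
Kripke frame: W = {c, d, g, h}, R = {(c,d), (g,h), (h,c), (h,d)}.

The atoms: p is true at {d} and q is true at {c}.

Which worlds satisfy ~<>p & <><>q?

c: ~<>p is F, <><>q is F. ✗
d: ~<>p is T, <><>q is F. ✗
g: ~<>p is T, <><>q is T. ✓
h: ~<>p is F, <><>q is F. ✗

{g}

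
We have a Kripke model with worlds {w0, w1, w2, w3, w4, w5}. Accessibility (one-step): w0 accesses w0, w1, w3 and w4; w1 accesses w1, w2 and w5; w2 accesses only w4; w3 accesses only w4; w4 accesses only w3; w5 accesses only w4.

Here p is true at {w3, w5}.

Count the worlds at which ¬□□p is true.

3

w0: □□p is F. ✓
w1: □□p is F. ✓
w2: □□p is T. ✗
w3: □□p is T. ✗
w4: □□p is F. ✓
w5: □□p is T. ✗
Satisfying worlds: {w0, w1, w4}.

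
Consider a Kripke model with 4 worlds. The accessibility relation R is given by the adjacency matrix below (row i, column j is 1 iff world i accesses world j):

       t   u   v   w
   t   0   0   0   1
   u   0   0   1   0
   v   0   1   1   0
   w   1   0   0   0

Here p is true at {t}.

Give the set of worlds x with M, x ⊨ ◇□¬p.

t: successors {w}; □¬p there: w:F. ✗
u: successors {v}; □¬p there: v:T. ✓
v: successors {u, v}; □¬p there: u:T, v:T. ✓
w: successors {t}; □¬p there: t:T. ✓

{u, v, w}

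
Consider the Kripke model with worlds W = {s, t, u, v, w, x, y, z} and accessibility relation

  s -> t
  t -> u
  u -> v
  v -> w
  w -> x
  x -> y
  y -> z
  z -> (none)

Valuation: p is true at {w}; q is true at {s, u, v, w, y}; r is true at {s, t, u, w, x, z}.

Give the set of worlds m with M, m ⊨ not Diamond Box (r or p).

s: Diamond Box (r or p) is T. ✗
t: Diamond Box (r or p) is F. ✓
u: Diamond Box (r or p) is T. ✗
v: Diamond Box (r or p) is T. ✗
w: Diamond Box (r or p) is F. ✓
x: Diamond Box (r or p) is T. ✗
y: Diamond Box (r or p) is T. ✗
z: Diamond Box (r or p) is F. ✓

{t, w, z}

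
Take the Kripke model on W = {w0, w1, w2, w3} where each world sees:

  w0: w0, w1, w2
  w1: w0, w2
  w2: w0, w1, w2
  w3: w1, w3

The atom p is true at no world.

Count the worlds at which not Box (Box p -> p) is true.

0

w0: Box (Box p -> p) is T. ✗
w1: Box (Box p -> p) is T. ✗
w2: Box (Box p -> p) is T. ✗
w3: Box (Box p -> p) is T. ✗
Satisfying worlds: ∅.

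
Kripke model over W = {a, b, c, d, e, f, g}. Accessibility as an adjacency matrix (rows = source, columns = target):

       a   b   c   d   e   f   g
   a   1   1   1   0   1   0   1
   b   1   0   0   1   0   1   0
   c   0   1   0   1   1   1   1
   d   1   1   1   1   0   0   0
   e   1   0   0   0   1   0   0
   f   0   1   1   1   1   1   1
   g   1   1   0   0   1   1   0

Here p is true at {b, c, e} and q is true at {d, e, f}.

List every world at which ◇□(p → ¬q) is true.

{a, b, c, d, f, g}

a: successors {a, b, c, e, g}; □(p → ¬q) there: a:F, b:T, c:F, e:F, g:F. ✓
b: successors {a, d, f}; □(p → ¬q) there: a:F, d:T, f:F. ✓
c: successors {b, d, e, f, g}; □(p → ¬q) there: b:T, d:T, e:F, f:F, g:F. ✓
d: successors {a, b, c, d}; □(p → ¬q) there: a:F, b:T, c:F, d:T. ✓
e: successors {a, e}; □(p → ¬q) there: a:F, e:F. ✗
f: successors {b, c, d, e, f, g}; □(p → ¬q) there: b:T, c:F, d:T, e:F, f:F, g:F. ✓
g: successors {a, b, e, f}; □(p → ¬q) there: a:F, b:T, e:F, f:F. ✓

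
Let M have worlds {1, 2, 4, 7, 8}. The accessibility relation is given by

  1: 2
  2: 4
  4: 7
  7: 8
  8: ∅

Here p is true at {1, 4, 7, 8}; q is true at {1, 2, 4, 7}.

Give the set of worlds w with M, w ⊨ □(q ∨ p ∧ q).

1: successors {2}; q ∨ p ∧ q there: 2:T. ✓
2: successors {4}; q ∨ p ∧ q there: 4:T. ✓
4: successors {7}; q ∨ p ∧ q there: 7:T. ✓
7: successors {8}; q ∨ p ∧ q there: 8:F. ✗
8: no successors, so □(q ∨ p ∧ q) holds vacuously. ✓

{1, 2, 4, 8}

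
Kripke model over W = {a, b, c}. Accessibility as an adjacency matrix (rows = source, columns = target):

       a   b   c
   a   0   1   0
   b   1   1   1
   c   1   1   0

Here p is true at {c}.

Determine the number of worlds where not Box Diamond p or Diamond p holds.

a: not Box Diamond p is F, Diamond p is F. ✗
b: not Box Diamond p is T, Diamond p is T. ✓
c: not Box Diamond p is T, Diamond p is F. ✓
Satisfying worlds: {b, c}.

2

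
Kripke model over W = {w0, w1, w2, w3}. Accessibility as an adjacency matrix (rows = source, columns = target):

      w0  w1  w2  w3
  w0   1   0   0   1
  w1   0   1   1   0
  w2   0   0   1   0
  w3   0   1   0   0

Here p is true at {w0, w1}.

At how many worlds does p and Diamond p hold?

2

w0: p is T, Diamond p is T. ✓
w1: p is T, Diamond p is T. ✓
w2: p is F, Diamond p is F. ✗
w3: p is F, Diamond p is T. ✗
Satisfying worlds: {w0, w1}.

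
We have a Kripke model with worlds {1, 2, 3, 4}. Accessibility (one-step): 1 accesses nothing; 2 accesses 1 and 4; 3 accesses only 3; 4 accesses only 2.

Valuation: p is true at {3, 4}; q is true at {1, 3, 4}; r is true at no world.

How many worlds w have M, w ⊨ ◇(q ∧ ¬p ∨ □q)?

3

1: no successors, so ◇(q ∧ ¬p ∨ □q) fails. ✗
2: successors {1, 4}; q ∧ ¬p ∨ □q there: 1:T, 4:F. ✓
3: successors {3}; q ∧ ¬p ∨ □q there: 3:T. ✓
4: successors {2}; q ∧ ¬p ∨ □q there: 2:T. ✓
Satisfying worlds: {2, 3, 4}.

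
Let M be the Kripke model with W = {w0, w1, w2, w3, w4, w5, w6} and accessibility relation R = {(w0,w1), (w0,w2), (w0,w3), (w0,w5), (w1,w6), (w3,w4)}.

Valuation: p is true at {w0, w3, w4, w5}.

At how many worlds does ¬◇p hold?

w0: ◇p is T. ✗
w1: ◇p is F. ✓
w2: ◇p is F. ✓
w3: ◇p is T. ✗
w4: ◇p is F. ✓
w5: ◇p is F. ✓
w6: ◇p is F. ✓
Satisfying worlds: {w1, w2, w4, w5, w6}.

5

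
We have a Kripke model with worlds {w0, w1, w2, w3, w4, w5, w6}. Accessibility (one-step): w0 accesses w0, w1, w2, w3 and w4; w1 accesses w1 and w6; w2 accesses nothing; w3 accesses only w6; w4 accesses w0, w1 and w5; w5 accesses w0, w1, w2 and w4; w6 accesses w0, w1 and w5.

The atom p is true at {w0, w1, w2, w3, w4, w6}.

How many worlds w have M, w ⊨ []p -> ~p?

3

w0: []p is T, ~p is F. ✗
w1: []p is T, ~p is F. ✗
w2: []p is T, ~p is F. ✗
w3: []p is T, ~p is F. ✗
w4: []p is F, ~p is F. ✓
w5: []p is T, ~p is T. ✓
w6: []p is F, ~p is F. ✓
Satisfying worlds: {w4, w5, w6}.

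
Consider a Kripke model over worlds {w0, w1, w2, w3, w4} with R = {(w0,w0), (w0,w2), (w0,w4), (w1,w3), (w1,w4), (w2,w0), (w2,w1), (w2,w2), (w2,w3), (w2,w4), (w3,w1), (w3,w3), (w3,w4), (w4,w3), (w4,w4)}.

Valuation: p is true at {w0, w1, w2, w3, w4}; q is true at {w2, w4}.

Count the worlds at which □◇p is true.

5

w0: successors {w0, w2, w4}; ◇p there: w0:T, w2:T, w4:T. ✓
w1: successors {w3, w4}; ◇p there: w3:T, w4:T. ✓
w2: successors {w0, w1, w2, w3, w4}; ◇p there: w0:T, w1:T, w2:T, w3:T, w4:T. ✓
w3: successors {w1, w3, w4}; ◇p there: w1:T, w3:T, w4:T. ✓
w4: successors {w3, w4}; ◇p there: w3:T, w4:T. ✓
Satisfying worlds: {w0, w1, w2, w3, w4}.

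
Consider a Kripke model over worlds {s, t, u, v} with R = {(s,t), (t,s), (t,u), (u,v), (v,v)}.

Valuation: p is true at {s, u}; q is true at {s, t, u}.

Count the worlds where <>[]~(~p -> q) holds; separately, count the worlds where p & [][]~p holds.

For <>[]~(~p -> q):
s: successors {t}; []~(~p -> q) there: t:F. ✗
t: successors {s, u}; []~(~p -> q) there: s:F, u:T. ✓
u: successors {v}; []~(~p -> q) there: v:T. ✓
v: successors {v}; []~(~p -> q) there: v:T. ✓
— 3 worlds.
For p & [][]~p:
s: p is T, [][]~p is F. ✗
t: p is F, [][]~p is T. ✗
u: p is T, [][]~p is T. ✓
v: p is F, [][]~p is T. ✗
— 1 world.

3 and 1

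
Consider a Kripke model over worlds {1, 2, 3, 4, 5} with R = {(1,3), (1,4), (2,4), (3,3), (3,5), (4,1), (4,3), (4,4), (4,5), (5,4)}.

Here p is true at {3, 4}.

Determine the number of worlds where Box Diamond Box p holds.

1: successors {3, 4}; Diamond Box p there: 3:T, 4:T. ✓
2: successors {4}; Diamond Box p there: 4:T. ✓
3: successors {3, 5}; Diamond Box p there: 3:T, 5:F. ✗
4: successors {1, 3, 4, 5}; Diamond Box p there: 1:F, 3:T, 4:T, 5:F. ✗
5: successors {4}; Diamond Box p there: 4:T. ✓
Satisfying worlds: {1, 2, 5}.

3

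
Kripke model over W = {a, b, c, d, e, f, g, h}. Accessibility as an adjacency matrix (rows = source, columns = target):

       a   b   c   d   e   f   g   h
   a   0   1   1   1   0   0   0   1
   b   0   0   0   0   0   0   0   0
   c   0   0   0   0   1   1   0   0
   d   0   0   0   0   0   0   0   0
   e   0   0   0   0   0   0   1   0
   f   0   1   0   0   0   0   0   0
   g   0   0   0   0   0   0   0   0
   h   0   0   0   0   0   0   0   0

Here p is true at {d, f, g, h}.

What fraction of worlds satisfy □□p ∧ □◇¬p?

a: □□p is F, □◇¬p is F. ✗
b: □□p is T, □◇¬p is T. ✓
c: □□p is F, □◇¬p is F. ✗
d: □□p is T, □◇¬p is T. ✓
e: □□p is T, □◇¬p is F. ✗
f: □□p is T, □◇¬p is F. ✗
g: □□p is T, □◇¬p is T. ✓
h: □□p is T, □◇¬p is T. ✓
That's 4 of 8 worlds, so 4/8 = 1/2.

1/2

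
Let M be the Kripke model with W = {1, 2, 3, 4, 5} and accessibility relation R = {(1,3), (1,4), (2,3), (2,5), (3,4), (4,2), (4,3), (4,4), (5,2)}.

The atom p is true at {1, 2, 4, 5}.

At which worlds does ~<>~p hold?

{3, 5}

1: <>~p is T. ✗
2: <>~p is T. ✗
3: <>~p is F. ✓
4: <>~p is T. ✗
5: <>~p is F. ✓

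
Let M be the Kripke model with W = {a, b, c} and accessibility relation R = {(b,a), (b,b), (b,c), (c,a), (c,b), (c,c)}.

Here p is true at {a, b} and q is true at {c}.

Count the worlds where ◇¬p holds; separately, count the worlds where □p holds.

For ◇¬p:
a: no successors, so ◇¬p fails. ✗
b: successors {a, b, c}; ¬p there: a:F, b:F, c:T. ✓
c: successors {a, b, c}; ¬p there: a:F, b:F, c:T. ✓
— 2 worlds.
For □p:
a: no successors, so □p holds vacuously. ✓
b: successors {a, b, c}; p there: a:T, b:T, c:F. ✗
c: successors {a, b, c}; p there: a:T, b:T, c:F. ✗
— 1 world.

2 and 1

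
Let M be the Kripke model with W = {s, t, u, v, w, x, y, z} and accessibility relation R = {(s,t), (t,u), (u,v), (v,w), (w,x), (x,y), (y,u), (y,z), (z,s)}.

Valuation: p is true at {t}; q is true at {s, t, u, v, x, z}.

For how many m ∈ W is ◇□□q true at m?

6

s: successors {t}; □□q there: t:T. ✓
t: successors {u}; □□q there: u:F. ✗
u: successors {v}; □□q there: v:T. ✓
v: successors {w}; □□q there: w:F. ✗
w: successors {x}; □□q there: x:T. ✓
x: successors {y}; □□q there: y:T. ✓
y: successors {u, z}; □□q there: u:F, z:T. ✓
z: successors {s}; □□q there: s:T. ✓
Satisfying worlds: {s, u, w, x, y, z}.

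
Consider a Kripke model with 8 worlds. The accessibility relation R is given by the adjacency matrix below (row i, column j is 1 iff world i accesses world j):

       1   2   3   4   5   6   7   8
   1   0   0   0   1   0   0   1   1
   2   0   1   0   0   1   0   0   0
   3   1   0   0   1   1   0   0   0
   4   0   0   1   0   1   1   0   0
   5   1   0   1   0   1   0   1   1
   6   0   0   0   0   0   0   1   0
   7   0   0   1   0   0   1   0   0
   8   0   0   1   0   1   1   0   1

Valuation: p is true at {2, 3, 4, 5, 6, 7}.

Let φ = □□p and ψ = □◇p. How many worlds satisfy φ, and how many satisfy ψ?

For □□p:
1: successors {4, 7, 8}; □p there: 4:T, 7:T, 8:F. ✗
2: successors {2, 5}; □p there: 2:T, 5:F. ✗
3: successors {1, 4, 5}; □p there: 1:F, 4:T, 5:F. ✗
4: successors {3, 5, 6}; □p there: 3:F, 5:F, 6:T. ✗
5: successors {1, 3, 5, 7, 8}; □p there: 1:F, 3:F, 5:F, 7:T, 8:F. ✗
6: successors {7}; □p there: 7:T. ✓
7: successors {3, 6}; □p there: 3:F, 6:T. ✗
8: successors {3, 5, 6, 8}; □p there: 3:F, 5:F, 6:T, 8:F. ✗
— 1 world.
For □◇p:
1: successors {4, 7, 8}; ◇p there: 4:T, 7:T, 8:T. ✓
2: successors {2, 5}; ◇p there: 2:T, 5:T. ✓
3: successors {1, 4, 5}; ◇p there: 1:T, 4:T, 5:T. ✓
4: successors {3, 5, 6}; ◇p there: 3:T, 5:T, 6:T. ✓
5: successors {1, 3, 5, 7, 8}; ◇p there: 1:T, 3:T, 5:T, 7:T, 8:T. ✓
6: successors {7}; ◇p there: 7:T. ✓
7: successors {3, 6}; ◇p there: 3:T, 6:T. ✓
8: successors {3, 5, 6, 8}; ◇p there: 3:T, 5:T, 6:T, 8:T. ✓
— 8 worlds.

1 and 8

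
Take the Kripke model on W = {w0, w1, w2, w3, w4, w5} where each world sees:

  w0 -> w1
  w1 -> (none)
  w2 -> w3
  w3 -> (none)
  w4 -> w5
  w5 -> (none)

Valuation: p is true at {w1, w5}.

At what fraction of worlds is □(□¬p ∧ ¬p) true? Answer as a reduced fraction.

2/3

w0: successors {w1}; □¬p ∧ ¬p there: w1:F. ✗
w1: no successors, so □(□¬p ∧ ¬p) holds vacuously. ✓
w2: successors {w3}; □¬p ∧ ¬p there: w3:T. ✓
w3: no successors, so □(□¬p ∧ ¬p) holds vacuously. ✓
w4: successors {w5}; □¬p ∧ ¬p there: w5:F. ✗
w5: no successors, so □(□¬p ∧ ¬p) holds vacuously. ✓
That's 4 of 6 worlds, so 4/6 = 2/3.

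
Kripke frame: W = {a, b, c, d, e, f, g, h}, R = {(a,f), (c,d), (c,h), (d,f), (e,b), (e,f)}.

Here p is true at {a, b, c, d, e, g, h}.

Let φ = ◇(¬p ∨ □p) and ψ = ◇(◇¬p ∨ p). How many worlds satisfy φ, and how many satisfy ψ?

4 and 2

For ◇(¬p ∨ □p):
a: successors {f}; ¬p ∨ □p there: f:T. ✓
b: no successors, so ◇(¬p ∨ □p) fails. ✗
c: successors {d, h}; ¬p ∨ □p there: d:F, h:T. ✓
d: successors {f}; ¬p ∨ □p there: f:T. ✓
e: successors {b, f}; ¬p ∨ □p there: b:T, f:T. ✓
f: no successors, so ◇(¬p ∨ □p) fails. ✗
g: no successors, so ◇(¬p ∨ □p) fails. ✗
h: no successors, so ◇(¬p ∨ □p) fails. ✗
— 4 worlds.
For ◇(◇¬p ∨ p):
a: successors {f}; ◇¬p ∨ p there: f:F. ✗
b: no successors, so ◇(◇¬p ∨ p) fails. ✗
c: successors {d, h}; ◇¬p ∨ p there: d:T, h:T. ✓
d: successors {f}; ◇¬p ∨ p there: f:F. ✗
e: successors {b, f}; ◇¬p ∨ p there: b:T, f:F. ✓
f: no successors, so ◇(◇¬p ∨ p) fails. ✗
g: no successors, so ◇(◇¬p ∨ p) fails. ✗
h: no successors, so ◇(◇¬p ∨ p) fails. ✗
— 2 worlds.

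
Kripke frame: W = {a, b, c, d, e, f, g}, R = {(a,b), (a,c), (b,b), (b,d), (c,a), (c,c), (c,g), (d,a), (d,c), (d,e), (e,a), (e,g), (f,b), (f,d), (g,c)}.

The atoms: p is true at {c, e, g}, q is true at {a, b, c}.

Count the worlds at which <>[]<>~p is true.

a: successors {b, c}; []<>~p there: b:T, c:F. ✓
b: successors {b, d}; []<>~p there: b:T, d:T. ✓
c: successors {a, c, g}; []<>~p there: a:T, c:F, g:T. ✓
d: successors {a, c, e}; []<>~p there: a:T, c:F, e:F. ✓
e: successors {a, g}; []<>~p there: a:T, g:T. ✓
f: successors {b, d}; []<>~p there: b:T, d:T. ✓
g: successors {c}; []<>~p there: c:F. ✗
Satisfying worlds: {a, b, c, d, e, f}.

6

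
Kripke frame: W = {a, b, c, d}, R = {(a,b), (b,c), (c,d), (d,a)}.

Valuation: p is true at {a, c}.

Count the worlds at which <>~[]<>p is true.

a: successors {b}; ~[]<>p there: b:T. ✓
b: successors {c}; ~[]<>p there: c:F. ✗
c: successors {d}; ~[]<>p there: d:T. ✓
d: successors {a}; ~[]<>p there: a:F. ✗
Satisfying worlds: {a, c}.

2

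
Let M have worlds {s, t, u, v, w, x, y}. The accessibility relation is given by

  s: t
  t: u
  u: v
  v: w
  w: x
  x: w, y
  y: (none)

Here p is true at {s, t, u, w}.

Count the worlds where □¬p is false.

s: successors {t}; ¬p there: t:F. ✗
t: successors {u}; ¬p there: u:F. ✗
u: successors {v}; ¬p there: v:T. ✓
v: successors {w}; ¬p there: w:F. ✗
w: successors {x}; ¬p there: x:T. ✓
x: successors {w, y}; ¬p there: w:F, y:T. ✗
y: no successors, so □¬p holds vacuously. ✓
Satisfying worlds: {u, w, y}.
So □¬p fails at the other 4 worlds.

4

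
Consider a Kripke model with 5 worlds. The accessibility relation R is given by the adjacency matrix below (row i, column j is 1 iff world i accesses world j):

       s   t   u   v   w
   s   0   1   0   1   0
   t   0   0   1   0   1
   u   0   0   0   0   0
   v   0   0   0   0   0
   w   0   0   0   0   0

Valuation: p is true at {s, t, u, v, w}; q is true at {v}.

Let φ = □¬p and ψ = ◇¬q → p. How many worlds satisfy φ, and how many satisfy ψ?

For □¬p:
s: successors {t, v}; ¬p there: t:F, v:F. ✗
t: successors {u, w}; ¬p there: u:F, w:F. ✗
u: no successors, so □¬p holds vacuously. ✓
v: no successors, so □¬p holds vacuously. ✓
w: no successors, so □¬p holds vacuously. ✓
— 3 worlds.
For ◇¬q → p:
s: ◇¬q is T, p is T. ✓
t: ◇¬q is T, p is T. ✓
u: ◇¬q is F, p is T. ✓
v: ◇¬q is F, p is T. ✓
w: ◇¬q is F, p is T. ✓
— 5 worlds.

3 and 5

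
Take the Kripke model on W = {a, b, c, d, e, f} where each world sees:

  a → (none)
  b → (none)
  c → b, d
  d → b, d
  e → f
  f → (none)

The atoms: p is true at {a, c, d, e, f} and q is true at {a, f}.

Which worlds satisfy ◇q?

a: no successors, so ◇q fails. ✗
b: no successors, so ◇q fails. ✗
c: successors {b, d}; q there: b:F, d:F. ✗
d: successors {b, d}; q there: b:F, d:F. ✗
e: successors {f}; q there: f:T. ✓
f: no successors, so ◇q fails. ✗

{e}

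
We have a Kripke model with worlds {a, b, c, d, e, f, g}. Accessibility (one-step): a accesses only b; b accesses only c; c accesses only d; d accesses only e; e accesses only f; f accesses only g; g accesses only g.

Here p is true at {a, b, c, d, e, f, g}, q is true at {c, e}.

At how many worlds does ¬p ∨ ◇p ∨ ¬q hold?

7

a: ¬p is F, ◇p ∨ ¬q is T. ✓
b: ¬p is F, ◇p ∨ ¬q is T. ✓
c: ¬p is F, ◇p ∨ ¬q is T. ✓
d: ¬p is F, ◇p ∨ ¬q is T. ✓
e: ¬p is F, ◇p ∨ ¬q is T. ✓
f: ¬p is F, ◇p ∨ ¬q is T. ✓
g: ¬p is F, ◇p ∨ ¬q is T. ✓
Satisfying worlds: {a, b, c, d, e, f, g}.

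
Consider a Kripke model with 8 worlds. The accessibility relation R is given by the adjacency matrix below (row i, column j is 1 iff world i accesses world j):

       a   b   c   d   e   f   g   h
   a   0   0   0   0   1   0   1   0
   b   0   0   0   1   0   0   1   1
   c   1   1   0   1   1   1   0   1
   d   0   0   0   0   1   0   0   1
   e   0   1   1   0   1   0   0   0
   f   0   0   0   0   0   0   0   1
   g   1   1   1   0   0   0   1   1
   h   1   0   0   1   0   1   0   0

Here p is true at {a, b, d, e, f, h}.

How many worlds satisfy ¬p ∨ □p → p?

a: ¬p ∨ □p is F, p is T. ✓
b: ¬p ∨ □p is F, p is T. ✓
c: ¬p ∨ □p is T, p is F. ✗
d: ¬p ∨ □p is T, p is T. ✓
e: ¬p ∨ □p is F, p is T. ✓
f: ¬p ∨ □p is T, p is T. ✓
g: ¬p ∨ □p is T, p is F. ✗
h: ¬p ∨ □p is T, p is T. ✓
Satisfying worlds: {a, b, d, e, f, h}.

6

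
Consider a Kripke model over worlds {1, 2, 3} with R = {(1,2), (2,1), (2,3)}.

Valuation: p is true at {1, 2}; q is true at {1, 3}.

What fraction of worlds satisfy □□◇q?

2/3

1: successors {2}; □◇q there: 2:F. ✗
2: successors {1, 3}; □◇q there: 1:T, 3:T. ✓
3: no successors, so □□◇q holds vacuously. ✓
That's 2 of 3 worlds, so 2/3.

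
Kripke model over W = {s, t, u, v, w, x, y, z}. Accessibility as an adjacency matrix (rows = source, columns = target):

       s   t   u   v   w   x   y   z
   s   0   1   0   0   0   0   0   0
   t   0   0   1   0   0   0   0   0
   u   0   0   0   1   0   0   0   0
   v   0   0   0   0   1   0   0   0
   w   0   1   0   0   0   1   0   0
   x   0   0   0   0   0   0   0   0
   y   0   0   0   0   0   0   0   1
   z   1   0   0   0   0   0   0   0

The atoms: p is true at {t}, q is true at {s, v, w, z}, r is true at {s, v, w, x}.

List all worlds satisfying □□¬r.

{s, w, x, z}

s: successors {t}; □¬r there: t:T. ✓
t: successors {u}; □¬r there: u:F. ✗
u: successors {v}; □¬r there: v:F. ✗
v: successors {w}; □¬r there: w:F. ✗
w: successors {t, x}; □¬r there: t:T, x:T. ✓
x: no successors, so □□¬r holds vacuously. ✓
y: successors {z}; □¬r there: z:F. ✗
z: successors {s}; □¬r there: s:T. ✓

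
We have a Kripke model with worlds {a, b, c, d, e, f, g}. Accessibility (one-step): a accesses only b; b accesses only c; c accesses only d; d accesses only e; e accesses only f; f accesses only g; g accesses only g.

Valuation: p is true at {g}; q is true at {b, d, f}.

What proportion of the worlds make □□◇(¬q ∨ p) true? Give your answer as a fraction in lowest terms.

5/7

a: successors {b}; □◇(¬q ∨ p) there: b:F. ✗
b: successors {c}; □◇(¬q ∨ p) there: c:T. ✓
c: successors {d}; □◇(¬q ∨ p) there: d:F. ✗
d: successors {e}; □◇(¬q ∨ p) there: e:T. ✓
e: successors {f}; □◇(¬q ∨ p) there: f:T. ✓
f: successors {g}; □◇(¬q ∨ p) there: g:T. ✓
g: successors {g}; □◇(¬q ∨ p) there: g:T. ✓
That's 5 of 7 worlds, so 5/7.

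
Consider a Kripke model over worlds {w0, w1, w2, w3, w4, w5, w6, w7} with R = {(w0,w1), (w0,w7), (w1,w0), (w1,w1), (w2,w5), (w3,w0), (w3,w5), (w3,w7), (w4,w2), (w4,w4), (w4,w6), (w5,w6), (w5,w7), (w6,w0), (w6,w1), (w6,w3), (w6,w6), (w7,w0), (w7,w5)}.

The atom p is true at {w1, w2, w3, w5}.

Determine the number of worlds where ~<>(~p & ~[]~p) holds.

w0: <>(~p & ~[]~p) is T. ✗
w1: <>(~p & ~[]~p) is T. ✗
w2: <>(~p & ~[]~p) is F. ✓
w3: <>(~p & ~[]~p) is T. ✗
w4: <>(~p & ~[]~p) is T. ✗
w5: <>(~p & ~[]~p) is T. ✗
w6: <>(~p & ~[]~p) is T. ✗
w7: <>(~p & ~[]~p) is T. ✗
Satisfying worlds: {w2}.

1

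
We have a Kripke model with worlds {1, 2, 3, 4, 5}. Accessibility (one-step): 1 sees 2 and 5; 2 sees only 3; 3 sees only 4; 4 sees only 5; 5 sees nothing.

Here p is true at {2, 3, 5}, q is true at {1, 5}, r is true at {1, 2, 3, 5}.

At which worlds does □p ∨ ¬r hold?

1: □p is T, ¬r is F. ✓
2: □p is T, ¬r is F. ✓
3: □p is F, ¬r is F. ✗
4: □p is T, ¬r is T. ✓
5: □p is T, ¬r is F. ✓

{1, 2, 4, 5}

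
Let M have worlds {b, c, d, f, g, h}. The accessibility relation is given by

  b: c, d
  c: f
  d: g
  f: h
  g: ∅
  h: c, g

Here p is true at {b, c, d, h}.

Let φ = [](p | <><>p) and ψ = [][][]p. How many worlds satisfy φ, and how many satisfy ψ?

4 and 4

For [](p | <><>p):
b: successors {c, d}; p | <><>p there: c:T, d:T. ✓
c: successors {f}; p | <><>p there: f:T. ✓
d: successors {g}; p | <><>p there: g:F. ✗
f: successors {h}; p | <><>p there: h:T. ✓
g: no successors, so [](p | <><>p) holds vacuously. ✓
h: successors {c, g}; p | <><>p there: c:T, g:F. ✗
— 4 worlds.
For [][][]p:
b: successors {c, d}; [][]p there: c:T, d:T. ✓
c: successors {f}; [][]p there: f:F. ✗
d: successors {g}; [][]p there: g:T. ✓
f: successors {h}; [][]p there: h:F. ✗
g: no successors, so [][][]p holds vacuously. ✓
h: successors {c, g}; [][]p there: c:T, g:T. ✓
— 4 worlds.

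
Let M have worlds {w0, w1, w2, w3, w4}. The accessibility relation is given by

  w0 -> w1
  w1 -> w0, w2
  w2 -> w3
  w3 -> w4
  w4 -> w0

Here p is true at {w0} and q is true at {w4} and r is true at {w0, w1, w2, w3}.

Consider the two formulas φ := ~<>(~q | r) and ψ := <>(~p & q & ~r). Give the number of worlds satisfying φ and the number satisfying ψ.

For ~<>(~q | r):
w0: <>(~q | r) is T. ✗
w1: <>(~q | r) is T. ✗
w2: <>(~q | r) is T. ✗
w3: <>(~q | r) is F. ✓
w4: <>(~q | r) is T. ✗
— 1 world.
For <>(~p & q & ~r):
w0: successors {w1}; ~p & q & ~r there: w1:F. ✗
w1: successors {w0, w2}; ~p & q & ~r there: w0:F, w2:F. ✗
w2: successors {w3}; ~p & q & ~r there: w3:F. ✗
w3: successors {w4}; ~p & q & ~r there: w4:T. ✓
w4: successors {w0}; ~p & q & ~r there: w0:F. ✗
— 1 world.

1 and 1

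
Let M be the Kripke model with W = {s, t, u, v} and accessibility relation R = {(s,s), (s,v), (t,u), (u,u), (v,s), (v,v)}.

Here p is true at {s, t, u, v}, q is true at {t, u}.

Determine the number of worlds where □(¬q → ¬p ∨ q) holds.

s: successors {s, v}; ¬q → ¬p ∨ q there: s:F, v:F. ✗
t: successors {u}; ¬q → ¬p ∨ q there: u:T. ✓
u: successors {u}; ¬q → ¬p ∨ q there: u:T. ✓
v: successors {s, v}; ¬q → ¬p ∨ q there: s:F, v:F. ✗
Satisfying worlds: {t, u}.

2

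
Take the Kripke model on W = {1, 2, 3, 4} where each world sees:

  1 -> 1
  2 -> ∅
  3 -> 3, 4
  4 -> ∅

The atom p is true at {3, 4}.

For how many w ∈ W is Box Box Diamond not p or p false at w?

0

1: Box Box Diamond not p is T, p is F. ✓
2: Box Box Diamond not p is T, p is F. ✓
3: Box Box Diamond not p is F, p is T. ✓
4: Box Box Diamond not p is T, p is T. ✓
Satisfying worlds: {1, 2, 3, 4}.
So Box Box Diamond not p or p fails at the other 0 worlds.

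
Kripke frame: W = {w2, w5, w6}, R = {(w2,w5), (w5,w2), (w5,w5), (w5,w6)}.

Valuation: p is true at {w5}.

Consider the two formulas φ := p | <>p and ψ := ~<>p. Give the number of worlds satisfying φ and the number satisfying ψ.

For p | <>p:
w2: p is F, <>p is T. ✓
w5: p is T, <>p is T. ✓
w6: p is F, <>p is F. ✗
— 2 worlds.
For ~<>p:
w2: <>p is T. ✗
w5: <>p is T. ✗
w6: <>p is F. ✓
— 1 world.

2 and 1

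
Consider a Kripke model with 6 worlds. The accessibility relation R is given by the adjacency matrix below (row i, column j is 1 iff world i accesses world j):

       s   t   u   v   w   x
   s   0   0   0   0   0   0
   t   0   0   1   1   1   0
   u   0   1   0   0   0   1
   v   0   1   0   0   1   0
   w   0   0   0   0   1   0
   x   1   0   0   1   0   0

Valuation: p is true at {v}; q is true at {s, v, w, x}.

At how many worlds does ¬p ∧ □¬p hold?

3

s: ¬p is T, □¬p is T. ✓
t: ¬p is T, □¬p is F. ✗
u: ¬p is T, □¬p is T. ✓
v: ¬p is F, □¬p is T. ✗
w: ¬p is T, □¬p is T. ✓
x: ¬p is T, □¬p is F. ✗
Satisfying worlds: {s, u, w}.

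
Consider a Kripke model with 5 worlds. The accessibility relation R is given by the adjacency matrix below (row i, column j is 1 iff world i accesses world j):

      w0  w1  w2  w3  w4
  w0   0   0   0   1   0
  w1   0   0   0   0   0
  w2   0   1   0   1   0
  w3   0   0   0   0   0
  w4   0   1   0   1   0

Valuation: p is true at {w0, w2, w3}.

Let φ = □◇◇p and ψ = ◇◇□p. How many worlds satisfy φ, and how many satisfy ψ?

2 and 0

For □◇◇p:
w0: successors {w3}; ◇◇p there: w3:F. ✗
w1: no successors, so □◇◇p holds vacuously. ✓
w2: successors {w1, w3}; ◇◇p there: w1:F, w3:F. ✗
w3: no successors, so □◇◇p holds vacuously. ✓
w4: successors {w1, w3}; ◇◇p there: w1:F, w3:F. ✗
— 2 worlds.
For ◇◇□p:
w0: successors {w3}; ◇□p there: w3:F. ✗
w1: no successors, so ◇◇□p fails. ✗
w2: successors {w1, w3}; ◇□p there: w1:F, w3:F. ✗
w3: no successors, so ◇◇□p fails. ✗
w4: successors {w1, w3}; ◇□p there: w1:F, w3:F. ✗
— 0 worlds.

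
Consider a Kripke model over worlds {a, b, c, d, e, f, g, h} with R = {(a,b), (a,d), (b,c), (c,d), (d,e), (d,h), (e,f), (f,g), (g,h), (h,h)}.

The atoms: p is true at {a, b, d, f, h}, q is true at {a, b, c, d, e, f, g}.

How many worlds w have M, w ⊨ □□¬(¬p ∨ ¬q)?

a: successors {b, d}; □¬(¬p ∨ ¬q) there: b:F, d:F. ✗
b: successors {c}; □¬(¬p ∨ ¬q) there: c:T. ✓
c: successors {d}; □¬(¬p ∨ ¬q) there: d:F. ✗
d: successors {e, h}; □¬(¬p ∨ ¬q) there: e:T, h:F. ✗
e: successors {f}; □¬(¬p ∨ ¬q) there: f:F. ✗
f: successors {g}; □¬(¬p ∨ ¬q) there: g:F. ✗
g: successors {h}; □¬(¬p ∨ ¬q) there: h:F. ✗
h: successors {h}; □¬(¬p ∨ ¬q) there: h:F. ✗
Satisfying worlds: {b}.

1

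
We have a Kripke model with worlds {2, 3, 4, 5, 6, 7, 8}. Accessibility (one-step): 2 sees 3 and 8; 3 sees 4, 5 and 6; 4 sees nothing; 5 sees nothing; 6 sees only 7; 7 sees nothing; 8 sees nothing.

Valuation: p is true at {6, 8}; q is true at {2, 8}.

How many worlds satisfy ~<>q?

2: <>q is T. ✗
3: <>q is F. ✓
4: <>q is F. ✓
5: <>q is F. ✓
6: <>q is F. ✓
7: <>q is F. ✓
8: <>q is F. ✓
Satisfying worlds: {3, 4, 5, 6, 7, 8}.

6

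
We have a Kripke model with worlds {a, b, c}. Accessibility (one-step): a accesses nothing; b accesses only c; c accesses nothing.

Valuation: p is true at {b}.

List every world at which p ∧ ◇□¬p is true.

a: p is F, ◇□¬p is F. ✗
b: p is T, ◇□¬p is T. ✓
c: p is F, ◇□¬p is F. ✗

{b}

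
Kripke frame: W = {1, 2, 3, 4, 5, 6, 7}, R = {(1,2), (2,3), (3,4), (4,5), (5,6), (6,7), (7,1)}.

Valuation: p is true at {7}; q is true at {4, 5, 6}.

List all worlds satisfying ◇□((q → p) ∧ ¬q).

{1, 5, 6, 7}

1: successors {2}; □((q → p) ∧ ¬q) there: 2:T. ✓
2: successors {3}; □((q → p) ∧ ¬q) there: 3:F. ✗
3: successors {4}; □((q → p) ∧ ¬q) there: 4:F. ✗
4: successors {5}; □((q → p) ∧ ¬q) there: 5:F. ✗
5: successors {6}; □((q → p) ∧ ¬q) there: 6:T. ✓
6: successors {7}; □((q → p) ∧ ¬q) there: 7:T. ✓
7: successors {1}; □((q → p) ∧ ¬q) there: 1:T. ✓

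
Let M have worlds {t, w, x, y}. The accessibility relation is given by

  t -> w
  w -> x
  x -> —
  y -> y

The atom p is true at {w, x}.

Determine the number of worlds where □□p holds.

3

t: successors {w}; □p there: w:T. ✓
w: successors {x}; □p there: x:T. ✓
x: no successors, so □□p holds vacuously. ✓
y: successors {y}; □p there: y:F. ✗
Satisfying worlds: {t, w, x}.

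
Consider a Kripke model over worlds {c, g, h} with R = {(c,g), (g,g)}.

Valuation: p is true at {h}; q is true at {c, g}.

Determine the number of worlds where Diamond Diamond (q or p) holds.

c: successors {g}; Diamond (q or p) there: g:T. ✓
g: successors {g}; Diamond (q or p) there: g:T. ✓
h: no successors, so Diamond Diamond (q or p) fails. ✗
Satisfying worlds: {c, g}.

2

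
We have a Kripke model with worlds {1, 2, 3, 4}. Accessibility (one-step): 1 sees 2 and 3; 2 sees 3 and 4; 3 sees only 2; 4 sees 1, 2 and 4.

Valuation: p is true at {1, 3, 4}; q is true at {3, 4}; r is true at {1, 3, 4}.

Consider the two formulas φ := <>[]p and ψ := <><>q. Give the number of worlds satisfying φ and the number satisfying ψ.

3 and 4

For <>[]p:
1: successors {2, 3}; []p there: 2:T, 3:F. ✓
2: successors {3, 4}; []p there: 3:F, 4:F. ✗
3: successors {2}; []p there: 2:T. ✓
4: successors {1, 2, 4}; []p there: 1:F, 2:T, 4:F. ✓
— 3 worlds.
For <><>q:
1: successors {2, 3}; <>q there: 2:T, 3:F. ✓
2: successors {3, 4}; <>q there: 3:F, 4:T. ✓
3: successors {2}; <>q there: 2:T. ✓
4: successors {1, 2, 4}; <>q there: 1:T, 2:T, 4:T. ✓
— 4 worlds.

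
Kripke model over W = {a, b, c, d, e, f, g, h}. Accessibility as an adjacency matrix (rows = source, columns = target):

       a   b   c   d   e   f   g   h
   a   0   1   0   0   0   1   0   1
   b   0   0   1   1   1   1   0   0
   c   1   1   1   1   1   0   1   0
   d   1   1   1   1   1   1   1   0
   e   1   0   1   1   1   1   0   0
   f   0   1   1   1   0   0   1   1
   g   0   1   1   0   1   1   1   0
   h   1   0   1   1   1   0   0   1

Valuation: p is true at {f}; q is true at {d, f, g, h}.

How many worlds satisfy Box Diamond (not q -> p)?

8

a: successors {b, f, h}; Diamond (not q -> p) there: b:T, f:T, h:T. ✓
b: successors {c, d, e, f}; Diamond (not q -> p) there: c:T, d:T, e:T, f:T. ✓
c: successors {a, b, c, d, e, g}; Diamond (not q -> p) there: a:T, b:T, c:T, d:T, e:T, g:T. ✓
d: successors {a, b, c, d, e, f, g}; Diamond (not q -> p) there: a:T, b:T, c:T, d:T, e:T, f:T, g:T. ✓
e: successors {a, c, d, e, f}; Diamond (not q -> p) there: a:T, c:T, d:T, e:T, f:T. ✓
f: successors {b, c, d, g, h}; Diamond (not q -> p) there: b:T, c:T, d:T, g:T, h:T. ✓
g: successors {b, c, e, f, g}; Diamond (not q -> p) there: b:T, c:T, e:T, f:T, g:T. ✓
h: successors {a, c, d, e, h}; Diamond (not q -> p) there: a:T, c:T, d:T, e:T, h:T. ✓
Satisfying worlds: {a, b, c, d, e, f, g, h}.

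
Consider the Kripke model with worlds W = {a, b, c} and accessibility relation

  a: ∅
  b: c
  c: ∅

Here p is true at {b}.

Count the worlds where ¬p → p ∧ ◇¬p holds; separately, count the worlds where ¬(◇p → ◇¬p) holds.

1 and 0

For ¬p → p ∧ ◇¬p:
a: ¬p is T, p ∧ ◇¬p is F. ✗
b: ¬p is F, p ∧ ◇¬p is T. ✓
c: ¬p is T, p ∧ ◇¬p is F. ✗
— 1 world.
For ¬(◇p → ◇¬p):
a: ◇p → ◇¬p is T. ✗
b: ◇p → ◇¬p is T. ✗
c: ◇p → ◇¬p is T. ✗
— 0 worlds.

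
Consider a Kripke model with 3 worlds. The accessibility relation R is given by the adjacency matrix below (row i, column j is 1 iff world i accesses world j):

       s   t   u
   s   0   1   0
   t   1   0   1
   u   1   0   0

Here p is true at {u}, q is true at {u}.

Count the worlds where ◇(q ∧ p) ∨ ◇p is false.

s: ◇(q ∧ p) is F, ◇p is F. ✗
t: ◇(q ∧ p) is T, ◇p is T. ✓
u: ◇(q ∧ p) is F, ◇p is F. ✗
Satisfying worlds: {t}.
So ◇(q ∧ p) ∨ ◇p fails at the other 2 worlds.

2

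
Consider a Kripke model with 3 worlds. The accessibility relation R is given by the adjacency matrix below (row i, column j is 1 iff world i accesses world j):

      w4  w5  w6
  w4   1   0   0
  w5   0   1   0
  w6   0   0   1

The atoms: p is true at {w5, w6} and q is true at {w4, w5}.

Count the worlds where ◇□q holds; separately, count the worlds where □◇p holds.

2 and 2

For ◇□q:
w4: successors {w4}; □q there: w4:T. ✓
w5: successors {w5}; □q there: w5:T. ✓
w6: successors {w6}; □q there: w6:F. ✗
— 2 worlds.
For □◇p:
w4: successors {w4}; ◇p there: w4:F. ✗
w5: successors {w5}; ◇p there: w5:T. ✓
w6: successors {w6}; ◇p there: w6:T. ✓
— 2 worlds.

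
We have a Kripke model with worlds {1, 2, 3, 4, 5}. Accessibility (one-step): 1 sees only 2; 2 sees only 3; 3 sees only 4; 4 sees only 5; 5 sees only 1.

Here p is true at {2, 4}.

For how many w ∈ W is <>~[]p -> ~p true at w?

4

1: <>~[]p is T, ~p is T. ✓
2: <>~[]p is F, ~p is F. ✓
3: <>~[]p is T, ~p is T. ✓
4: <>~[]p is T, ~p is F. ✗
5: <>~[]p is F, ~p is T. ✓
Satisfying worlds: {1, 2, 3, 5}.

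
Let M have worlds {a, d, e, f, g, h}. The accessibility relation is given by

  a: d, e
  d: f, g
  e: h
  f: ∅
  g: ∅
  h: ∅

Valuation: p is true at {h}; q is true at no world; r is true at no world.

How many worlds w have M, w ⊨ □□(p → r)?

5

a: successors {d, e}; □(p → r) there: d:T, e:F. ✗
d: successors {f, g}; □(p → r) there: f:T, g:T. ✓
e: successors {h}; □(p → r) there: h:T. ✓
f: no successors, so □□(p → r) holds vacuously. ✓
g: no successors, so □□(p → r) holds vacuously. ✓
h: no successors, so □□(p → r) holds vacuously. ✓
Satisfying worlds: {d, e, f, g, h}.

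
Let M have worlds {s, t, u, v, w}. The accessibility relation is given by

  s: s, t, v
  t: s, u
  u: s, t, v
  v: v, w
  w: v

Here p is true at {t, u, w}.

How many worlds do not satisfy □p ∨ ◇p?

s: □p is F, ◇p is T. ✓
t: □p is F, ◇p is T. ✓
u: □p is F, ◇p is T. ✓
v: □p is F, ◇p is T. ✓
w: □p is F, ◇p is F. ✗
Satisfying worlds: {s, t, u, v}.
So □p ∨ ◇p fails at the other 1 world.

1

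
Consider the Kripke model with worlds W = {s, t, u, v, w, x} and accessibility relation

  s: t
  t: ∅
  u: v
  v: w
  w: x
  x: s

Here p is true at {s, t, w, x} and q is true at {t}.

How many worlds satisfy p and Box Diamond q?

2

s: p is T, Box Diamond q is F. ✗
t: p is T, Box Diamond q is T. ✓
u: p is F, Box Diamond q is F. ✗
v: p is F, Box Diamond q is F. ✗
w: p is T, Box Diamond q is F. ✗
x: p is T, Box Diamond q is T. ✓
Satisfying worlds: {t, x}.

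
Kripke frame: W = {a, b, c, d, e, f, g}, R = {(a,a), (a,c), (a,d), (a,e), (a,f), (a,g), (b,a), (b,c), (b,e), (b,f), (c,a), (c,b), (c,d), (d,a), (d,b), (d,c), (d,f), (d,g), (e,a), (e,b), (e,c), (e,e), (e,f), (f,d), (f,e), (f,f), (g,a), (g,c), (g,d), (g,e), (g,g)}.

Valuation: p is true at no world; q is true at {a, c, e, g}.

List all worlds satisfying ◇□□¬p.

a: successors {a, c, d, e, f, g}; □□¬p there: a:T, c:T, d:T, e:T, f:T, g:T. ✓
b: successors {a, c, e, f}; □□¬p there: a:T, c:T, e:T, f:T. ✓
c: successors {a, b, d}; □□¬p there: a:T, b:T, d:T. ✓
d: successors {a, b, c, f, g}; □□¬p there: a:T, b:T, c:T, f:T, g:T. ✓
e: successors {a, b, c, e, f}; □□¬p there: a:T, b:T, c:T, e:T, f:T. ✓
f: successors {d, e, f}; □□¬p there: d:T, e:T, f:T. ✓
g: successors {a, c, d, e, g}; □□¬p there: a:T, c:T, d:T, e:T, g:T. ✓

{a, b, c, d, e, f, g}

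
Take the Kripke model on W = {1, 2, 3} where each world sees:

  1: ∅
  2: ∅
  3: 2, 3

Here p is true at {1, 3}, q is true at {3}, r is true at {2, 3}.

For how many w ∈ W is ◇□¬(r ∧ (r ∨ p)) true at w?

1: no successors, so ◇□¬(r ∧ (r ∨ p)) fails. ✗
2: no successors, so ◇□¬(r ∧ (r ∨ p)) fails. ✗
3: successors {2, 3}; □¬(r ∧ (r ∨ p)) there: 2:T, 3:F. ✓
Satisfying worlds: {3}.

1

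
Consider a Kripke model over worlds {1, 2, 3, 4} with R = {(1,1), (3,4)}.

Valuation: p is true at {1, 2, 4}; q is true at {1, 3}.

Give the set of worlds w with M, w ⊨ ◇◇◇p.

1: successors {1}; ◇◇p there: 1:T. ✓
2: no successors, so ◇◇◇p fails. ✗
3: successors {4}; ◇◇p there: 4:F. ✗
4: no successors, so ◇◇◇p fails. ✗

{1}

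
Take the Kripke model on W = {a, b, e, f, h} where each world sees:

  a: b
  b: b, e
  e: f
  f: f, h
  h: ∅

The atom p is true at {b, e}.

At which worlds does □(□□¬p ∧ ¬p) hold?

a: successors {b}; □□¬p ∧ ¬p there: b:F. ✗
b: successors {b, e}; □□¬p ∧ ¬p there: b:F, e:F. ✗
e: successors {f}; □□¬p ∧ ¬p there: f:T. ✓
f: successors {f, h}; □□¬p ∧ ¬p there: f:T, h:T. ✓
h: no successors, so □(□□¬p ∧ ¬p) holds vacuously. ✓

{e, f, h}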